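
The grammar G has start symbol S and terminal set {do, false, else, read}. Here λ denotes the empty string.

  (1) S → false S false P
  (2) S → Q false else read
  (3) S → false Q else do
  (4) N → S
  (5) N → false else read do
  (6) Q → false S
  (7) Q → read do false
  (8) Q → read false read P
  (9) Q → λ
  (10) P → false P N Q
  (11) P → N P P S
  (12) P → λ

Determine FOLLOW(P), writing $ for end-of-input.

{$, else, false, read}

FIRST(Q) = {λ, false, read}
FIRST(S) = {false, read}  (via Q false else read)
FIRST(N) = {false, read}  (via S)
FIRST(P) = {λ, false, read}  (via N P P S)
FOLLOW(S) includes $ since S is the start symbol.
FOLLOW(S): in S→false S false P, S is followed by false P with FIRST {false}; in N→S, the suffix after S is empty, so FOLLOW(S) ⊇ FOLLOW(N) = {$, else, false, read}; in Q→false S, the suffix after S is empty, so FOLLOW(S) ⊇ FOLLOW(Q) = {$, else, false, read}; in P→N P P S, the suffix after S is empty, so FOLLOW(S) ⊇ FOLLOW(P) = {$, else, false, read}. Thus FOLLOW(S) = {$, else, false, read}.
FOLLOW(N): in P→false P N Q, N is followed by Q with FIRST {λ, false, read}; in P→false P N Q, the suffix after N is nullable, so FOLLOW(N) ⊇ FOLLOW(P) = {$, else, false, read}; in P→N P P S, N is followed by P P S with FIRST {false, read}. Thus FOLLOW(N) = {$, else, false, read}.
FOLLOW(Q): in S→Q false else read, Q is followed by false else read with FIRST {false}; in S→false Q else do, Q is followed by else do with FIRST {else}; in P→false P N Q, the suffix after Q is empty, so FOLLOW(Q) ⊇ FOLLOW(P) = {$, else, false, read}. Thus FOLLOW(Q) = {$, else, false, read}.
FOLLOW(P): in S→false S false P, the suffix after P is empty, so FOLLOW(P) ⊇ FOLLOW(S) = {$, else, false, read}; in Q→read false read P, the suffix after P is empty, so FOLLOW(P) ⊇ FOLLOW(Q) = {$, else, false, read}; in P→false P N Q, P is followed by N Q with FIRST {false, read}; in P→N P P S (occurrence 1), P is followed by P S with FIRST {false, read}; in P→N P P S (occurrence 2), P is followed by S with FIRST {false, read}. Thus FOLLOW(P) = {$, else, false, read}.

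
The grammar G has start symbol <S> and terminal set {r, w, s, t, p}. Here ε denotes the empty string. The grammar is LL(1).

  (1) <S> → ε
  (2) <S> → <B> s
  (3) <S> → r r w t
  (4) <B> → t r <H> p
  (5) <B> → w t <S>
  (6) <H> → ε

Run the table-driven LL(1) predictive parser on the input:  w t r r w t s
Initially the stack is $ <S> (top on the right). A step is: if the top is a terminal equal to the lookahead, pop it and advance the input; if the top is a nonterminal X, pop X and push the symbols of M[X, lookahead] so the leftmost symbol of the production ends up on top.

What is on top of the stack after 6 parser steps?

r

step 1: stack=$ <S>  input=w t r r w t s $  — expand <S> → <B> s
step 2: stack=$ s <B>  input=w t r r w t s $  — expand <B> → w t <S>
step 3: stack=$ s <S> t w  input=w t r r w t s $  — match w
step 4: stack=$ s <S> t  input=t r r w t s $  — match t
step 5: stack=$ s <S>  input=r r w t s $  — expand <S> → r r w t
step 6: stack=$ s t w r r  input=r r w t s $  — match r
Stack after step 6: $ s t w r (top = r).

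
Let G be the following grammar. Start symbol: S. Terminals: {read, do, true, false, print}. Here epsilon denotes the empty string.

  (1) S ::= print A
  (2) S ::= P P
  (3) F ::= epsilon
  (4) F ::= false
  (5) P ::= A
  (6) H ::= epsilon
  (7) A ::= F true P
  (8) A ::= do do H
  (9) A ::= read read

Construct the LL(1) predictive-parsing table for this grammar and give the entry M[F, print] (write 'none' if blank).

none

FIRST(F): from F::=epsilon we get {epsilon}; from F::=false we get {false}. So FIRST(F) = {epsilon, false}.
FIRST(H): from H::=epsilon we get {epsilon}. So FIRST(H) = {epsilon}.
FIRST(A): from A::=F true P we get {false, true}; from A::=do do H we get {do}; from A::=read read we get {read}. So FIRST(A) = {do, false, read, true}.
FIRST(P): from P::=A we get {do, false, read, true}. So FIRST(P) = {do, false, read, true}.
FIRST(S): from S::=print A we get {print}; from S::=P P we get {do, false, read, true}. So FIRST(S) = {do, false, print, read, true}.
FOLLOW(S) includes $ since S is the start symbol.
FOLLOW(F): in A::=F true P, F is followed by true P with FIRST {true}. Thus FOLLOW(F) = {true}.
For F ::= epsilon: FIRST(epsilon) = {epsilon}, so it goes in M[F, t] for t ∈ {}; since epsilon ∈ FIRST, also for every t ∈ FOLLOW(F) = {true}.
For F ::= false: FIRST(false) = {false}, so it goes in M[F, t] for t ∈ {false}.
None of these place a production in M[F, print].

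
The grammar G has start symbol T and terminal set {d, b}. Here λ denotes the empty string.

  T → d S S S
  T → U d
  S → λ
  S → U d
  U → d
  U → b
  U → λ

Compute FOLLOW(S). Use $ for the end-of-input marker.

{$, b, d}

FIRST(U): from U→d we get {d}; from U→b we get {b}; from U→λ we get {λ}. So FIRST(U) = {λ, b, d}.
FIRST(T): from T→d S S S we get {d}; from T→U d we get {b, d}. So FIRST(T) = {b, d}.
FIRST(S): from S→λ we get {λ}; from S→U d we get {b, d}. So FIRST(S) = {λ, b, d}.
FOLLOW(T) includes $ since T is the start symbol.
FOLLOW(T): T appears on no right-hand side. Thus FOLLOW(T) = {$}.
FOLLOW(S): in T→d S S S (occurrence 1), S is followed by S S with FIRST {λ, b, d}; in T→d S S S (occurrence 1), the suffix after S is nullable, so FOLLOW(S) ⊇ FOLLOW(T) = {$}; in T→d S S S (occurrence 2), S is followed by S with FIRST {λ, b, d}; in T→d S S S (occurrence 2), the suffix after S is nullable, so FOLLOW(S) ⊇ FOLLOW(T) = {$}; in T→d S S S (occurrence 3), the suffix after S is empty, so FOLLOW(S) ⊇ FOLLOW(T) = {$}. Thus FOLLOW(S) = {$, b, d}.
FOLLOW(U): in T→U d, U is followed by d with FIRST {d}; in S→U d, U is followed by d with FIRST {d}. Thus FOLLOW(U) = {d}.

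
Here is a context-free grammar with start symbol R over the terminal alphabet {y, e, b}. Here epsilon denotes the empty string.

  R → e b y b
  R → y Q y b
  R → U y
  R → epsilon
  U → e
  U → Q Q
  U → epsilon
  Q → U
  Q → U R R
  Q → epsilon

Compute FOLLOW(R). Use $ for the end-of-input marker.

{$, e, y}

FIRST(R) = {epsilon, e, y}  (via U y)
FIRST(U) = {epsilon, e, y}  (via Q Q)
FIRST(Q) = {epsilon, e, y}  (via U, U R R)
FOLLOW(R) includes $ since R is the start symbol.
FOLLOW(R): in Q→U R R (occurrence 1), R is followed by R with FIRST {epsilon, e, y}; in Q→U R R (occurrence 1), the suffix after R is nullable, so FOLLOW(R) ⊇ FOLLOW(Q) = {e, y}; in Q→U R R (occurrence 2), the suffix after R is empty, so FOLLOW(R) ⊇ FOLLOW(Q) = {e, y}. Thus FOLLOW(R) = {$, e, y}.
FOLLOW(U): in R→U y, U is followed by y with FIRST {y}; in Q→U, the suffix after U is empty, so FOLLOW(U) ⊇ FOLLOW(Q) = {e, y}; in Q→U R R, U is followed by R R with FIRST {epsilon, e, y}; in Q→U R R, the suffix after U is nullable, so FOLLOW(U) ⊇ FOLLOW(Q) = {e, y}. Thus FOLLOW(U) = {e, y}.
FOLLOW(Q): in R→y Q y b, Q is followed by y b with FIRST {y}; in U→Q Q (occurrence 1), Q is followed by Q with FIRST {epsilon, e, y}; in U→Q Q (occurrence 1), the suffix after Q is nullable, so FOLLOW(Q) ⊇ FOLLOW(U) = {e, y}; in U→Q Q (occurrence 2), the suffix after Q is empty, so FOLLOW(Q) ⊇ FOLLOW(U) = {e, y}. Thus FOLLOW(Q) = {e, y}.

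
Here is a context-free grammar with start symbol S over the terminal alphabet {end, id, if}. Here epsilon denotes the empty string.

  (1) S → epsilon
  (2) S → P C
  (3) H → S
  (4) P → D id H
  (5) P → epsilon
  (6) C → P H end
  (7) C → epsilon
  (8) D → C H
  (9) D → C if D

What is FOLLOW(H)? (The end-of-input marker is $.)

FIRST(S): from S→epsilon we get {epsilon}; from S→P C we get {epsilon, end, id, if}. So FIRST(S) = {epsilon, end, id, if}.
FIRST(H): from H→S we get {epsilon, end, id, if}. So FIRST(H) = {epsilon, end, id, if}.
FIRST(P): from P→D id H we get {end, id, if}; from P→epsilon we get {epsilon}. So FIRST(P) = {epsilon, end, id, if}.
FIRST(C): from C→P H end we get {end, id, if}; from C→epsilon we get {epsilon}. So FIRST(C) = {epsilon, end, id, if}.
FIRST(D): from D→C H we get {epsilon, end, id, if}; from D→C if D we get {end, id, if}. So FIRST(D) = {epsilon, end, id, if}.
FOLLOW(S) includes $ since S is the start symbol.
FOLLOW(D): in P→D id H, D is followed by id H with FIRST {id}; in D→C if D, the suffix after D is empty (adds nothing new). Thus FOLLOW(D) = {id}.
FOLLOW(S): in H→S, the suffix after S is empty, so FOLLOW(S) ⊇ FOLLOW(H) = {$, end, id, if}. Thus FOLLOW(S) = {$, end, id, if}.
FOLLOW(P): in S→P C, P is followed by C with FIRST {epsilon, end, id, if}; in S→P C, the suffix after P is nullable, so FOLLOW(P) ⊇ FOLLOW(S) = {$, end, id, if}; in C→P H end, P is followed by H end with FIRST {end, id, if}. Thus FOLLOW(P) = {$, end, id, if}.
FOLLOW(H): in P→D id H, the suffix after H is empty, so FOLLOW(H) ⊇ FOLLOW(P) = {$, end, id, if}; in C→P H end, H is followed by end with FIRST {end}; in D→C H, the suffix after H is empty, so FOLLOW(H) ⊇ FOLLOW(D) = {id}. Thus FOLLOW(H) = {$, end, id, if}.
FOLLOW(C): in S→P C, the suffix after C is empty, so FOLLOW(C) ⊇ FOLLOW(S) = {$, end, id, if}; in D→C H, C is followed by H with FIRST {epsilon, end, id, if}; in D→C H, the suffix after C is nullable, so FOLLOW(C) ⊇ FOLLOW(D) = {id}; in D→C if D, C is followed by if D with FIRST {if}. Thus FOLLOW(C) = {$, end, id, if}.

{$, end, id, if}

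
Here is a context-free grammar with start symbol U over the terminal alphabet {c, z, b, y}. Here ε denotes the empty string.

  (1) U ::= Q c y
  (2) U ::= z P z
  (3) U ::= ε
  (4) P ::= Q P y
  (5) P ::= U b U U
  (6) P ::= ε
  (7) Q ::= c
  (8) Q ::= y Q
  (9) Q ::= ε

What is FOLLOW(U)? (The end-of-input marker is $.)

{$, b, c, y, z}

FIRST(Q) = {ε, c, y}
FIRST(U) = {ε, c, y, z}  (via Q c y)
FIRST(P) = {ε, b, c, y, z}  (via Q P y, U b U U)
FOLLOW(U) includes $ since U is the start symbol.
FOLLOW(P): in U::=z P z, P is followed by z with FIRST {z}; in P::=Q P y, P is followed by y with FIRST {y}. Thus FOLLOW(P) = {y, z}.
FOLLOW(U): in P::=U b U U (occurrence 1), U is followed by b U U with FIRST {b}; in P::=U b U U (occurrence 2), U is followed by U with FIRST {ε, c, y, z}; in P::=U b U U (occurrence 2), the suffix after U is nullable, so FOLLOW(U) ⊇ FOLLOW(P) = {y, z}; in P::=U b U U (occurrence 3), the suffix after U is empty, so FOLLOW(U) ⊇ FOLLOW(P) = {y, z}. Thus FOLLOW(U) = {$, b, c, y, z}.
FOLLOW(Q): in U::=Q c y, Q is followed by c y with FIRST {c}; in P::=Q P y, Q is followed by P y with FIRST {b, c, y, z}; in Q::=y Q, the suffix after Q is empty (adds nothing new). Thus FOLLOW(Q) = {b, c, y, z}.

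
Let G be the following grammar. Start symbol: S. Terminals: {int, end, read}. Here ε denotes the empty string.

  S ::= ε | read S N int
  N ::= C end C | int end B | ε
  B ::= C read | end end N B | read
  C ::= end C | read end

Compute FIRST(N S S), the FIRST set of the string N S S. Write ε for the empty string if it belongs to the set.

FIRST(S): from S::=ε we get {ε}; from S::=read S N int we get {read}. So FIRST(S) = {ε, read}.
FIRST(C): from C::=end C we get {end}; from C::=read end we get {read}. So FIRST(C) = {end, read}.
FIRST(N): from N::=C end C we get {end, read}; from N::=int end B we get {int}; from N::=ε we get {ε}. So FIRST(N) = {ε, end, int, read}.
FIRST(B): from B::=C read we get {end, read}; from B::=end end N B we get {end}; from B::=read we get {read}. So FIRST(B) = {end, read}.
FIRST(N S S): take FIRST of each symbol in turn, carrying on past any symbol whose FIRST contains ε; result {ε, end, int, read}.

{ε, end, int, read}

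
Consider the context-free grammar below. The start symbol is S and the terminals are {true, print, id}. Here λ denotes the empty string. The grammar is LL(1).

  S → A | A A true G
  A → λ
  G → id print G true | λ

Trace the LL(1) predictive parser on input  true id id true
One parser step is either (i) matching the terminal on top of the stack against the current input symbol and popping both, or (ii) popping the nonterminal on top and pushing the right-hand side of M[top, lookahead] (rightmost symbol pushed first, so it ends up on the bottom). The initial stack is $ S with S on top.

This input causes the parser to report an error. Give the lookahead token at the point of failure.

step 1: stack=$ S  input=true id id true $  — expand S → A A true G
step 2: stack=$ G true A A  input=true id id true $  — expand A → λ
step 3: stack=$ G true A  input=true id id true $  — expand A → λ
step 4: stack=$ G true  input=true id id true $  — match true
step 5: stack=$ G  input=id id true $  — expand G → id print G true
step 6: stack=$ true G print id  input=id id true $  — match id
step 7: stack=$ true G print  input=id true $  — error: top is terminal print but lookahead is id

id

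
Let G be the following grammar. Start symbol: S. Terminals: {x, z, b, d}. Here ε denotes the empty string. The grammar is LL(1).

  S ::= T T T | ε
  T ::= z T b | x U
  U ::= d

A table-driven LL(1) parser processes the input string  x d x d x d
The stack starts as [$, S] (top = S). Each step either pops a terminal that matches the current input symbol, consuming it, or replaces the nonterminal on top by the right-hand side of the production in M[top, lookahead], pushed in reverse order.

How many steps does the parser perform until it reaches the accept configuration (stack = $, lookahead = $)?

13

      Stack      Input          Action
   1  $ S        x d x d x d $  expand S ::= T T T
   2  $ T T T    x d x d x d $  expand T ::= x U
   3  $ T T U x  x d x d x d $  match x
   4  $ T T U    d x d x d $    expand U ::= d
   5  $ T T d    d x d x d $    match d
   6  $ T T      x d x d $      expand T ::= x U
   7  $ T U x    x d x d $      match x
   8  $ T U      d x d $        expand U ::= d
   9  $ T d      d x d $        match d
  10  $ T        x d $          expand T ::= x U
  11  $ U x      x d $          match x
  12  $ U        d $            expand U ::= d
  13  $ d        d $            match d
Accept reached after 13 steps.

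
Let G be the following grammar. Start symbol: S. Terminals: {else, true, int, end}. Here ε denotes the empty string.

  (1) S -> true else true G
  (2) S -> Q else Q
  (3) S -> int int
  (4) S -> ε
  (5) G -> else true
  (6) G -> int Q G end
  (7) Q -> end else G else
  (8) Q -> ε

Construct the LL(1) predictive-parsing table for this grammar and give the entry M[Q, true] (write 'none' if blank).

FIRST(G): from G->else true we get {else}; from G->int Q G end we get {int}. So FIRST(G) = {else, int}.
FIRST(Q): from Q->end else G else we get {end}; from Q->ε we get {ε}. So FIRST(Q) = {ε, end}.
FIRST(S): from S->true else true G we get {true}; from S->Q else Q we get {else, end}; from S->int int we get {int}; from S->ε we get {ε}. So FIRST(S) = {ε, else, end, int, true}.
FOLLOW(S) includes $ since S is the start symbol.
FOLLOW(S): S appears on no right-hand side. Thus FOLLOW(S) = {$}.
FOLLOW(Q): in S->Q else Q (occurrence 1), Q is followed by else Q with FIRST {else}; in S->Q else Q (occurrence 2), the suffix after Q is empty, so FOLLOW(Q) ⊇ FOLLOW(S) = {$}; in G->int Q G end, Q is followed by G end with FIRST {else, int}. Thus FOLLOW(Q) = {$, else, int}.
For Q -> end else G else: FIRST(end else G else) = {end}, so it goes in M[Q, t] for t ∈ {end}.
For Q -> ε: FIRST(ε) = {ε}, so it goes in M[Q, t] for t ∈ {}; since ε ∈ FIRST, also for every t ∈ FOLLOW(Q) = {$, else, int}.
None of these place a production in M[Q, true].

none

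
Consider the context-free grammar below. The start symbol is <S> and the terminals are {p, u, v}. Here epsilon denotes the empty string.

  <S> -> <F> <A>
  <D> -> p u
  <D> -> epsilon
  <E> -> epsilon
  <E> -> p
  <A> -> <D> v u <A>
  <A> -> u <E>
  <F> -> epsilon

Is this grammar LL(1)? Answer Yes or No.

Yes

FIRST(<S>) = {p, u, v}
FIRST(<D>) = {epsilon, p}
FIRST(<E>) = {epsilon, p}
FIRST(<A>) = {p, u, v}
FIRST(<F>) = {epsilon}
FOLLOW(<S>) = {$}
FOLLOW(<D>) = {v}
FOLLOW(<E>) = {$}
FOLLOW(<A>) = {$}
FOLLOW(<F>) = {p, u, v}
Each cell of M receives at most one production.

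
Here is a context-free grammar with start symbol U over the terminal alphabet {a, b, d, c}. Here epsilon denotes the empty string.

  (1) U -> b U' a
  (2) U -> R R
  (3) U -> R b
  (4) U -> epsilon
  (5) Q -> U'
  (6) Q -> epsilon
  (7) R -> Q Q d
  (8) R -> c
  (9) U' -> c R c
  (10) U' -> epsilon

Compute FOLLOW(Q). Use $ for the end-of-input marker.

FIRST(U'): from U'->c R c we get {c}; from U'->epsilon we get {epsilon}. So FIRST(U') = {epsilon, c}.
FIRST(Q): from Q->U' we get {epsilon, c}; from Q->epsilon we get {epsilon}. So FIRST(Q) = {epsilon, c}.
FIRST(R): from R->Q Q d we get {c, d}; from R->c we get {c}. So FIRST(R) = {c, d}.
FIRST(U): from U->b U' a we get {b}; from U->R R we get {c, d}; from U->R b we get {c, d}; from U->epsilon we get {epsilon}. So FIRST(U) = {epsilon, b, c, d}.
FOLLOW(U) includes $ since U is the start symbol.
FOLLOW(U): U appears on no right-hand side. Thus FOLLOW(U) = {$}.
FOLLOW(Q): in R->Q Q d (occurrence 1), Q is followed by Q d with FIRST {c, d}; in R->Q Q d (occurrence 2), Q is followed by d with FIRST {d}. Thus FOLLOW(Q) = {c, d}.
FOLLOW(R): in U->R R (occurrence 1), R is followed by R with FIRST {c, d}; in U->R R (occurrence 2), the suffix after R is empty, so FOLLOW(R) ⊇ FOLLOW(U) = {$}; in U->R b, R is followed by b with FIRST {b}; in U'->c R c, R is followed by c with FIRST {c}. Thus FOLLOW(R) = {$, b, c, d}.
FOLLOW(U'): in U->b U' a, U' is followed by a with FIRST {a}; in Q->U', the suffix after U' is empty, so FOLLOW(U') ⊇ FOLLOW(Q) = {c, d}. Thus FOLLOW(U') = {a, c, d}.

{c, d}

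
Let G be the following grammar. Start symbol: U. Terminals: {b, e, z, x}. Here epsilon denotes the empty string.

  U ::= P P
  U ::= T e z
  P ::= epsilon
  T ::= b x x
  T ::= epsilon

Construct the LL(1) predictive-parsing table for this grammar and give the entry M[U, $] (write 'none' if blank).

U ::= P P

FIRST(P) = {epsilon}
FIRST(T) = {epsilon, b}
FIRST(U) = {epsilon, b, e}  (via P P, T e z)
FOLLOW(U) includes $ since U is the start symbol.
FOLLOW(U): U appears on no right-hand side. Thus FOLLOW(U) = {$}.
For U ::= P P: FIRST(P P) = {epsilon}, so it goes in M[U, t] for t ∈ {}; since epsilon ∈ FIRST, also for every t ∈ FOLLOW(U) = {$}.
For U ::= T e z: FIRST(T e z) = {b, e}, so it goes in M[U, t] for t ∈ {b, e}.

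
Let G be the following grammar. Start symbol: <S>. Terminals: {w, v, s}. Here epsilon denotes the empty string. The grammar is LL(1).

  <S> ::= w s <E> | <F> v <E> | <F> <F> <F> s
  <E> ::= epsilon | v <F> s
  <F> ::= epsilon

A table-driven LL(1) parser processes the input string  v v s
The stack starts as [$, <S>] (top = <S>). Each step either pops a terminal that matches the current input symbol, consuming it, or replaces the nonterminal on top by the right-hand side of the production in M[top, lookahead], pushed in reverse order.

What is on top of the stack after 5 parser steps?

step 1: stack=$ <S>  input=v v s $  — expand <S> ::= <F> v <E>
step 2: stack=$ <E> v <F>  input=v v s $  — expand <F> ::= epsilon
step 3: stack=$ <E> v  input=v v s $  — match v
step 4: stack=$ <E>  input=v s $  — expand <E> ::= v <F> s
step 5: stack=$ s <F> v  input=v s $  — match v
Stack after step 5: $ s <F> (top = <F>).

<F>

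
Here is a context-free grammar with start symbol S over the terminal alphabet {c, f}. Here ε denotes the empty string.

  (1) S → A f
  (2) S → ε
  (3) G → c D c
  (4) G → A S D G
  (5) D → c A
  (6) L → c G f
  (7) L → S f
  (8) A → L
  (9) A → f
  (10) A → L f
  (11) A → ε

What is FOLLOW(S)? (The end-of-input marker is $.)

FIRST(D) = {c}
FIRST(S) = {ε, c, f}  (via A f)
FIRST(L) = {c, f}  (via S f)
FIRST(A) = {ε, c, f}  (via L, L f)
FIRST(G) = {c, f}  (via A S D G)
FOLLOW(S) includes $ since S is the start symbol.
FOLLOW(S): in G→A S D G, S is followed by D G with FIRST {c}; in L→S f, S is followed by f with FIRST {f}. Thus FOLLOW(S) = {$, c, f}.
FOLLOW(G): in G→A S D G, the suffix after G is empty (adds nothing new); in L→c G f, G is followed by f with FIRST {f}. Thus FOLLOW(G) = {f}.
FOLLOW(D): in G→c D c, D is followed by c with FIRST {c}; in G→A S D G, D is followed by G with FIRST {c, f}. Thus FOLLOW(D) = {c, f}.
FOLLOW(A): in S→A f, A is followed by f with FIRST {f}; in G→A S D G, A is followed by S D G with FIRST {c, f}; in D→c A, the suffix after A is empty, so FOLLOW(A) ⊇ FOLLOW(D) = {c, f}. Thus FOLLOW(A) = {c, f}.
FOLLOW(L): in A→L, the suffix after L is empty, so FOLLOW(L) ⊇ FOLLOW(A) = {c, f}; in A→L f, L is followed by f with FIRST {f}. Thus FOLLOW(L) = {c, f}.

{$, c, f}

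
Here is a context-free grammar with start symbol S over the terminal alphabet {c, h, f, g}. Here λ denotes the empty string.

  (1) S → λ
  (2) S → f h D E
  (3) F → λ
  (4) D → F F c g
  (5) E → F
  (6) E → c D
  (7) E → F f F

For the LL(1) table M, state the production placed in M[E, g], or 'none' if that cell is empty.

none

FIRST(S): from S→λ we get {λ}; from S→f h D E we get {f}. So FIRST(S) = {λ, f}.
FIRST(F): from F→λ we get {λ}. So FIRST(F) = {λ}.
FIRST(D): from D→F F c g we get {c}. So FIRST(D) = {c}.
FIRST(E): from E→F we get {λ}; from E→c D we get {c}; from E→F f F we get {f}. So FIRST(E) = {λ, c, f}.
FOLLOW(S) includes $ since S is the start symbol.
FOLLOW(S): S appears on no right-hand side. Thus FOLLOW(S) = {$}.
FOLLOW(E): in S→f h D E, the suffix after E is empty, so FOLLOW(E) ⊇ FOLLOW(S) = {$}. Thus FOLLOW(E) = {$}.
For E → F: FIRST(F) = {λ}, so it goes in M[E, t] for t ∈ {}; since λ ∈ FIRST, also for every t ∈ FOLLOW(E) = {$}.
For E → c D: FIRST(c D) = {c}, so it goes in M[E, t] for t ∈ {c}.
For E → F f F: FIRST(F f F) = {f}, so it goes in M[E, t] for t ∈ {f}.
None of these place a production in M[E, g].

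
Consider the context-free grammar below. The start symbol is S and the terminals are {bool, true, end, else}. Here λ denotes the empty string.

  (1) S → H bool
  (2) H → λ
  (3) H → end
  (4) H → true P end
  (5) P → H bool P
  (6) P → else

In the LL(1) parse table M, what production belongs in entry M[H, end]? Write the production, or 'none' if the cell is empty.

FIRST(H): from H→λ we get {λ}; from H→end we get {end}; from H→true P end we get {true}. So FIRST(H) = {λ, end, true}.
FIRST(S): from S→H bool we get {bool, end, true}. So FIRST(S) = {bool, end, true}.
FIRST(P): from P→H bool P we get {bool, end, true}; from P→else we get {else}. So FIRST(P) = {bool, else, end, true}.
FOLLOW(S) includes $ since S is the start symbol.
FOLLOW(H): in S→H bool, H is followed by bool with FIRST {bool}; in P→H bool P, H is followed by bool P with FIRST {bool}. Thus FOLLOW(H) = {bool}.
For H → λ: FIRST(λ) = {λ}, so it goes in M[H, t] for t ∈ {}; since λ ∈ FIRST, also for every t ∈ FOLLOW(H) = {bool}.
For H → end: FIRST(end) = {end}, so it goes in M[H, t] for t ∈ {end}.
For H → true P end: FIRST(true P end) = {true}, so it goes in M[H, t] for t ∈ {true}.

H → end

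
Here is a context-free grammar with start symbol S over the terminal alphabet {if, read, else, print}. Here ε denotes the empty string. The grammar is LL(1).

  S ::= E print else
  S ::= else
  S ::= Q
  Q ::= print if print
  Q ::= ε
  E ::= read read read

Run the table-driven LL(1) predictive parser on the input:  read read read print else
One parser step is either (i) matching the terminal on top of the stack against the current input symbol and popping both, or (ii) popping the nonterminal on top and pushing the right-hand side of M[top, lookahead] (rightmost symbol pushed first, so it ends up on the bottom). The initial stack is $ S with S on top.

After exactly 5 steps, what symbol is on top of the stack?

step 1: stack=$ S  input=read read read print else $  — expand S ::= E print else
step 2: stack=$ else print E  input=read read read print else $  — expand E ::= read read read
step 3: stack=$ else print read read read  input=read read read print else $  — match read
step 4: stack=$ else print read read  input=read read print else $  — match read
step 5: stack=$ else print read  input=read print else $  — match read
Stack after step 5: $ else print (top = print).

print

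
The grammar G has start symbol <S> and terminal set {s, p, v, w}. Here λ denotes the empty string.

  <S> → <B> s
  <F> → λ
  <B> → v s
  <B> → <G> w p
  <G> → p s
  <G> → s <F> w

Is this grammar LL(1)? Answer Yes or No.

FIRST(<S>) = {p, s, v}
FIRST(<F>) = {λ}
FIRST(<B>) = {p, s, v}
FIRST(<G>) = {p, s}
FOLLOW(<S>) = {$}
FOLLOW(<F>) = {w}
FOLLOW(<B>) = {s}
FOLLOW(<G>) = {w}
Each cell of M receives at most one production.

Yes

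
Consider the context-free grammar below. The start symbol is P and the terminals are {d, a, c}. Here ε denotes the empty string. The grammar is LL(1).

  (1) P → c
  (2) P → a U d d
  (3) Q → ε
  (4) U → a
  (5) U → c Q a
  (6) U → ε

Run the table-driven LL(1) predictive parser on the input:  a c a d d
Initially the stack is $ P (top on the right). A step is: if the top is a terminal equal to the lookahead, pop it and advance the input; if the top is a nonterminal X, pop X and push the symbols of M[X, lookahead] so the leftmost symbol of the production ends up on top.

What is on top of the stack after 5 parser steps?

     Stack        Input        Action
  1  $ P          a c a d d $  expand P → a U d d
  2  $ d d U a    a c a d d $  match a
  3  $ d d U      c a d d $    expand U → c Q a
  4  $ d d a Q c  c a d d $    match c
  5  $ d d a Q    a d d $      expand Q → ε
Stack after step 5: $ d d a (top = a).

a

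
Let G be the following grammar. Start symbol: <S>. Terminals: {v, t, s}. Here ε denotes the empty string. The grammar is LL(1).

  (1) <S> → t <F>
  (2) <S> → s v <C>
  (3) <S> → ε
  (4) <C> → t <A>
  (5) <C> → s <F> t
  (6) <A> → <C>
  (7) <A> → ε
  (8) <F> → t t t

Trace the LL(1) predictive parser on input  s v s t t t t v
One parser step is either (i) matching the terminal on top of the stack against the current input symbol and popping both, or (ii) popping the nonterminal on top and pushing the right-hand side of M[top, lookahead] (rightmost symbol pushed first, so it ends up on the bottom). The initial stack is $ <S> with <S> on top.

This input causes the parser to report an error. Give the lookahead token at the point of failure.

v

      Stack      Input              Action
   1  $ <S>      s v s t t t t v $  expand <S> → s v <C>
   2  $ <C> v s  s v s t t t t v $  match s
   3  $ <C> v    v s t t t t v $    match v
   4  $ <C>      s t t t t v $      expand <C> → s <F> t
   5  $ t <F> s  s t t t t v $      match s
   6  $ t <F>    t t t t v $        expand <F> → t t t
   7  $ t t t t  t t t t v $        match t
   8  $ t t t    t t t v $          match t
   9  $ t t      t t v $            match t
  10  $ t        t v $              match t
  11  $          v $                error: stack empty but input remains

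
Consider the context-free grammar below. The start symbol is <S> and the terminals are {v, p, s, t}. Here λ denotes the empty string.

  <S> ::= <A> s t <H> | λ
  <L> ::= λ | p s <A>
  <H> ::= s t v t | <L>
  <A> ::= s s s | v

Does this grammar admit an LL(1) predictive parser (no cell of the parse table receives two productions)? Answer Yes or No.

Yes

FIRST(<S>) = {λ, s, v}
FIRST(<L>) = {λ, p}
FIRST(<H>) = {λ, p, s}
FIRST(<A>) = {s, v}
FOLLOW(<S>) = {$}
FOLLOW(<L>) = {$}
FOLLOW(<H>) = {$}
FOLLOW(<A>) = {$, s}
Each cell of M receives at most one production.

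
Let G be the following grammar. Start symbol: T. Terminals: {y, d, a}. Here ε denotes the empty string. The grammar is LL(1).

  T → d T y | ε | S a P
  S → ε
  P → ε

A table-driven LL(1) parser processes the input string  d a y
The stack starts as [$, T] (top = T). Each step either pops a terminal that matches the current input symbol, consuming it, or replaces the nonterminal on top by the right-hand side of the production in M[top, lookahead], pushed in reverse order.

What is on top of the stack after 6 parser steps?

     Stack      Input    Action
  1  $ T        d a y $  expand T → d T y
  2  $ y T d    d a y $  match d
  3  $ y T      a y $    expand T → S a P
  4  $ y P a S  a y $    expand S → ε
  5  $ y P a    a y $    match a
  6  $ y P      y $      expand P → ε
Stack after step 6: $ y (top = y).

y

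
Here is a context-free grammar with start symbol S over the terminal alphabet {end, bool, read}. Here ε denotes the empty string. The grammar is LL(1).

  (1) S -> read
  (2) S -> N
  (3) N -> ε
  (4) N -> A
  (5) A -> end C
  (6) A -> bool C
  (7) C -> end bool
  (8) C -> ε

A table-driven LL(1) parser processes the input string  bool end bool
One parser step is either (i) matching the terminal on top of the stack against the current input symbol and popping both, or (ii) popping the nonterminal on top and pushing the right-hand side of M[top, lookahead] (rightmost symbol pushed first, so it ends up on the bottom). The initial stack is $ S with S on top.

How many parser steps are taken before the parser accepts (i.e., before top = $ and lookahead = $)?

     Stack       Input            Action
  1  $ S         bool end bool $  expand S -> N
  2  $ N         bool end bool $  expand N -> A
  3  $ A         bool end bool $  expand A -> bool C
  4  $ C bool    bool end bool $  match bool
  5  $ C         end bool $       expand C -> end bool
  6  $ bool end  end bool $       match end
  7  $ bool      bool $           match bool
Accept reached after 7 steps.

7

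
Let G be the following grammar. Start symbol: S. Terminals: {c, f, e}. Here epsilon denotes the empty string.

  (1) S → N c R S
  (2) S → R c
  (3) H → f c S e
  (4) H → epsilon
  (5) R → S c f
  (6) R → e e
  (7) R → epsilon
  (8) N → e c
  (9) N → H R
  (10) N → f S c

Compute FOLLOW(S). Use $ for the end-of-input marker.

{$, c, e}

FIRST(H) = {epsilon, f}
FIRST(S) = {c, e, f}  (via N c R S, R c)
FIRST(R) = {epsilon, c, e, f}  (via S c f)
FIRST(N) = {epsilon, c, e, f}  (via H R)
FOLLOW(S) includes $ since S is the start symbol.
FOLLOW(S): in S→N c R S, the suffix after S is empty (adds nothing new); in H→f c S e, S is followed by e with FIRST {e}; in R→S c f, S is followed by c f with FIRST {c}; in N→f S c, S is followed by c with FIRST {c}. Thus FOLLOW(S) = {$, c, e}.
FOLLOW(N): in S→N c R S, N is followed by c R S with FIRST {c}. Thus FOLLOW(N) = {c}.
FOLLOW(H): in N→H R, H is followed by R with FIRST {epsilon, c, e, f}; in N→H R, the suffix after H is nullable, so FOLLOW(H) ⊇ FOLLOW(N) = {c}. Thus FOLLOW(H) = {c, e, f}.
FOLLOW(R): in S→N c R S, R is followed by S with FIRST {c, e, f}; in S→R c, R is followed by c with FIRST {c}; in N→H R, the suffix after R is empty, so FOLLOW(R) ⊇ FOLLOW(N) = {c}. Thus FOLLOW(R) = {c, e, f}.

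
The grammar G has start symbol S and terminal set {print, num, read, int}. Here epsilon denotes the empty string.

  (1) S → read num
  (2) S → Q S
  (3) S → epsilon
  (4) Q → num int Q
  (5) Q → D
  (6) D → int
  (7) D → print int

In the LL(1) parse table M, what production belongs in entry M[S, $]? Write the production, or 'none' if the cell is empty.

S → epsilon

FIRST(D): from D→int we get {int}; from D→print int we get {print}. So FIRST(D) = {int, print}.
FIRST(Q): from Q→num int Q we get {num}; from Q→D we get {int, print}. So FIRST(Q) = {int, num, print}.
FIRST(S): from S→read num we get {read}; from S→Q S we get {int, num, print}; from S→epsilon we get {epsilon}. So FIRST(S) = {epsilon, int, num, print, read}.
FOLLOW(S) includes $ since S is the start symbol.
FOLLOW(S): in S→Q S, the suffix after S is empty (adds nothing new). Thus FOLLOW(S) = {$}.
For S → read num: FIRST(read num) = {read}, so it goes in M[S, t] for t ∈ {read}.
For S → Q S: FIRST(Q S) = {int, num, print}, so it goes in M[S, t] for t ∈ {int, num, print}.
For S → epsilon: FIRST(epsilon) = {epsilon}, so it goes in M[S, t] for t ∈ {}; since epsilon ∈ FIRST, also for every t ∈ FOLLOW(S) = {$}.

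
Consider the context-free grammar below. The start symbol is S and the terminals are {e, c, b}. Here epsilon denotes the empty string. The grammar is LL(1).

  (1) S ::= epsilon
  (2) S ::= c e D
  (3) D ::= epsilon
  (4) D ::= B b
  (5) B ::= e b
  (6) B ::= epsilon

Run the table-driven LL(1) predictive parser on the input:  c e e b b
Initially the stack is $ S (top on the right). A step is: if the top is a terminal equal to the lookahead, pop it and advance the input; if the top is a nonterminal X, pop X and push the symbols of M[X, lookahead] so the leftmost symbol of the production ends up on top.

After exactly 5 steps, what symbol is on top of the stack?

e

     Stack    Input        Action
  1  $ S      c e e b b $  expand S ::= c e D
  2  $ D e c  c e e b b $  match c
  3  $ D e    e e b b $    match e
  4  $ D      e b b $      expand D ::= B b
  5  $ b B    e b b $      expand B ::= e b
Stack after step 5: $ b b e (top = e).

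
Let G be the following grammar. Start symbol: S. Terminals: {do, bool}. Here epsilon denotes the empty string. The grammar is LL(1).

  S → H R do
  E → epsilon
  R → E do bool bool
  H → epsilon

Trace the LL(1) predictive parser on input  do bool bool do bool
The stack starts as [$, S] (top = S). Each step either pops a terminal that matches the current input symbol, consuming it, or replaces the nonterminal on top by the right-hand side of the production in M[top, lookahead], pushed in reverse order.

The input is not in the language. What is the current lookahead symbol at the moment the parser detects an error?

bool

step 1: stack=$ S  input=do bool bool do bool $  — expand S → H R do
step 2: stack=$ do R H  input=do bool bool do bool $  — expand H → epsilon
step 3: stack=$ do R  input=do bool bool do bool $  — expand R → E do bool bool
step 4: stack=$ do bool bool do E  input=do bool bool do bool $  — expand E → epsilon
step 5: stack=$ do bool bool do  input=do bool bool do bool $  — match do
step 6: stack=$ do bool bool  input=bool bool do bool $  — match bool
step 7: stack=$ do bool  input=bool do bool $  — match bool
step 8: stack=$ do  input=do bool $  — match do
step 9: stack=$  input=bool $  — error: stack empty but input remains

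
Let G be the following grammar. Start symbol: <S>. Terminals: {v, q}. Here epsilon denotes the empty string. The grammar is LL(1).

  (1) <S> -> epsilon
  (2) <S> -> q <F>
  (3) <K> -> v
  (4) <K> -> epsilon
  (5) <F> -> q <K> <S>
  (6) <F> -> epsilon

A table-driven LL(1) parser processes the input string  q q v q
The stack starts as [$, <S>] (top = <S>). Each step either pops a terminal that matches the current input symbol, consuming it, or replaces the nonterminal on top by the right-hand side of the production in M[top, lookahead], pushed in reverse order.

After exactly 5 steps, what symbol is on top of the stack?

v

step 1: stack=$ <S>  input=q q v q $  — expand <S> -> q <F>
step 2: stack=$ <F> q  input=q q v q $  — match q
step 3: stack=$ <F>  input=q v q $  — expand <F> -> q <K> <S>
step 4: stack=$ <S> <K> q  input=q v q $  — match q
step 5: stack=$ <S> <K>  input=v q $  — expand <K> -> v
Stack after step 5: $ <S> v (top = v).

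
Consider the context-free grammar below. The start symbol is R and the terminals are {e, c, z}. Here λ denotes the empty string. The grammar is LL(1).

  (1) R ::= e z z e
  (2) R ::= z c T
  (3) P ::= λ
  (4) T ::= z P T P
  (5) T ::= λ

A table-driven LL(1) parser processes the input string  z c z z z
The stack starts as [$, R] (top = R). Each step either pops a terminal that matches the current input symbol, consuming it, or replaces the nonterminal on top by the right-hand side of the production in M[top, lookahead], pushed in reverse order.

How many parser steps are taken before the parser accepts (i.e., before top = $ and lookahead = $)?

16

step 1: stack=$ R  input=z c z z z $  — expand R ::= z c T
step 2: stack=$ T c z  input=z c z z z $  — match z
step 3: stack=$ T c  input=c z z z $  — match c
step 4: stack=$ T  input=z z z $  — expand T ::= z P T P
step 5: stack=$ P T P z  input=z z z $  — match z
step 6: stack=$ P T P  input=z z $  — expand P ::= λ
step 7: stack=$ P T  input=z z $  — expand T ::= z P T P
step 8: stack=$ P P T P z  input=z z $  — match z
step 9: stack=$ P P T P  input=z $  — expand P ::= λ
step 10: stack=$ P P T  input=z $  — expand T ::= z P T P
step 11: stack=$ P P P T P z  input=z $  — match z
step 12: stack=$ P P P T P  input=$  — expand P ::= λ
step 13: stack=$ P P P T  input=$  — expand T ::= λ
step 14: stack=$ P P P  input=$  — expand P ::= λ
step 15: stack=$ P P  input=$  — expand P ::= λ
step 16: stack=$ P  input=$  — expand P ::= λ
Accept reached after 16 steps.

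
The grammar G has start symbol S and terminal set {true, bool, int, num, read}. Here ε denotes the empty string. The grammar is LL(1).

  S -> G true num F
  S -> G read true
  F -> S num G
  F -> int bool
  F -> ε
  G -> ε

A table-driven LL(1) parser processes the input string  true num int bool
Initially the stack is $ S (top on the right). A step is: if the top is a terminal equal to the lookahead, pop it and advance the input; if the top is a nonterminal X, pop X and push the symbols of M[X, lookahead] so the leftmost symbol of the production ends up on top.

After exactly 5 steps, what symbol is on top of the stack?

int

     Stack           Input                Action
  1  $ S             true num int bool $  expand S -> G true num F
  2  $ F num true G  true num int bool $  expand G -> ε
  3  $ F num true    true num int bool $  match true
  4  $ F num         num int bool $       match num
  5  $ F             int bool $           expand F -> int bool
Stack after step 5: $ bool int (top = int).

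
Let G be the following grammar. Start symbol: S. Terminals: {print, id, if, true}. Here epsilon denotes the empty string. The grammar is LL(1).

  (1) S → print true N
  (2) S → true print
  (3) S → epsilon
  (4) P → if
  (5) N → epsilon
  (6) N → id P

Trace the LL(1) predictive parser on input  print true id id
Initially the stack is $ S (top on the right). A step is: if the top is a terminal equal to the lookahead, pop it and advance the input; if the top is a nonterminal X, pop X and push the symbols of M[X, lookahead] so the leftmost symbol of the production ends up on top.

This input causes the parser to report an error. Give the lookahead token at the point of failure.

id

step 1: stack=$ S  input=print true id id $  — expand S → print true N
step 2: stack=$ N true print  input=print true id id $  — match print
step 3: stack=$ N true  input=true id id $  — match true
step 4: stack=$ N  input=id id $  — expand N → id P
step 5: stack=$ P id  input=id id $  — match id
step 6: stack=$ P  input=id $  — error: M[P, id] is empty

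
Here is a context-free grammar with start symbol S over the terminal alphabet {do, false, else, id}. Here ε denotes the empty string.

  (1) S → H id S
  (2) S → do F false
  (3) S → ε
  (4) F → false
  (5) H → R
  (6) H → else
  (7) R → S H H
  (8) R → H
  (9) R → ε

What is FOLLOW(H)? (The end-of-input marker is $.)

{do, else, id}

FIRST(F) = {false}
FIRST(S) = {ε, do, else, id}  (via H id S)
FIRST(H) = {ε, do, else, id}  (via R)
FIRST(R) = {ε, do, else, id}  (via S H H, H)
FOLLOW(S) includes $ since S is the start symbol.
FOLLOW(F): in S→do F false, F is followed by false with FIRST {false}. Thus FOLLOW(F) = {false}.
FOLLOW(S): in S→H id S, the suffix after S is empty (adds nothing new); in R→S H H, S is followed by H H with FIRST {ε, do, else, id}; in R→S H H, the suffix after S is nullable, so FOLLOW(S) ⊇ FOLLOW(R) = {do, else, id}. Thus FOLLOW(S) = {$, do, else, id}.
FOLLOW(H): in S→H id S, H is followed by id S with FIRST {id}; in R→S H H (occurrence 1), H is followed by H with FIRST {ε, do, else, id}; in R→S H H (occurrence 1), the suffix after H is nullable, so FOLLOW(H) ⊇ FOLLOW(R) = {do, else, id}; in R→S H H (occurrence 2), the suffix after H is empty, so FOLLOW(H) ⊇ FOLLOW(R) = {do, else, id}; in R→H, the suffix after H is empty, so FOLLOW(H) ⊇ FOLLOW(R) = {do, else, id}. Thus FOLLOW(H) = {do, else, id}.
FOLLOW(R): in H→R, the suffix after R is empty, so FOLLOW(R) ⊇ FOLLOW(H) = {do, else, id}. Thus FOLLOW(R) = {do, else, id}.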